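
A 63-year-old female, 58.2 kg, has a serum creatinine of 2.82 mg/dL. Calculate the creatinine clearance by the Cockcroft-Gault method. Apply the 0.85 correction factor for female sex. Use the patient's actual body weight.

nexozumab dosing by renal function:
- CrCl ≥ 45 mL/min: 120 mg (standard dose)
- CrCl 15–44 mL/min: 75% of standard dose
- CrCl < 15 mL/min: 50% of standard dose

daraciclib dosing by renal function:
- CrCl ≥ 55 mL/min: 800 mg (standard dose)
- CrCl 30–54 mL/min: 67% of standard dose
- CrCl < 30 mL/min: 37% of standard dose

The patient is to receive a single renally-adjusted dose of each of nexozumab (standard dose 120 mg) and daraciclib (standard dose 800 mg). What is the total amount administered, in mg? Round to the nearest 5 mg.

385 mg

CrCl = (140 − 63) × 58.2 / (72 × 2.82) × 0.85 = 4481.4 / 203.04 × 0.85 ≈ 18.8 mL/min
CrCl ≈ 19 mL/min.
nexozumab: 15–44 mL/min → 75% of 120 mg = 90 mg.
daraciclib: < 30 mL/min → 37% of 800 mg = 296 mg.
Total = 90 + 296 = 386 mg.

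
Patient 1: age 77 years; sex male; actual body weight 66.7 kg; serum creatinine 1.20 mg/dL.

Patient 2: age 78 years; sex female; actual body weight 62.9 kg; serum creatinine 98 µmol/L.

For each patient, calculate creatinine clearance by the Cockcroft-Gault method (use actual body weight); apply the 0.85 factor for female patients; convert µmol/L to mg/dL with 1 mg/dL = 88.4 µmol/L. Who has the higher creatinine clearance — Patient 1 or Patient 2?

Patient 1: CrCl = (140 − 77) × 66.7 / (72 × 1.2) = 4202.1 / 86.40 ≈ 48.6 mL/min
Patient 2: SCr = 98 / 88.4 = 1.109 mg/dL
Patient 2: CrCl = (140 − 78) × 62.9 / (72 × 1.109) × 0.85 = 3899.8 / 79.85 × 0.85 ≈ 41.5 mL/min
48.6 vs 41.5 mL/min → Patient 1 is higher.

Patient 1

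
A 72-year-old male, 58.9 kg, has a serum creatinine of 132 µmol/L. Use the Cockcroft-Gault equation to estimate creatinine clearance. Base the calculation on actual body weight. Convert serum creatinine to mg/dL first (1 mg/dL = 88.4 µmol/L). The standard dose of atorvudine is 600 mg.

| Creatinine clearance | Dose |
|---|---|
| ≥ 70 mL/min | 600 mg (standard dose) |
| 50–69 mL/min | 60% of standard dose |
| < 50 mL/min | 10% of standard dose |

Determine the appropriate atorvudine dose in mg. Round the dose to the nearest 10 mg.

60 mg

SCr = 132 / 88.4 = 1.493 mg/dL
CrCl = (140 − 72) × 58.9 / (72 × 1.493) = 4005.2 / 107.50 ≈ 37.3 mL/min
CrCl ≈ 37 mL/min → bracket < 50 mL/min.
10% of 600 mg = 60 mg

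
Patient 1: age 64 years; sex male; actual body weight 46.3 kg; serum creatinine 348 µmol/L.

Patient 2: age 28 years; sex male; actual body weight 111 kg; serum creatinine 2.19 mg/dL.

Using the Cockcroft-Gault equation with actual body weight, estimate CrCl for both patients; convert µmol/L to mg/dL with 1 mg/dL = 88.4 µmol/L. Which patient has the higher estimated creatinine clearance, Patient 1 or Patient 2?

Patient 1: SCr = 348 / 88.4 = 3.937 mg/dL
Patient 1: CrCl = (140 − 64) × 46.3 / (72 × 3.937) = 3518.8 / 283.46 ≈ 12.4 mL/min
Patient 2: CrCl = (140 − 28) × 111 / (72 × 2.19) = 12432.0 / 157.68 ≈ 78.8 mL/min
12.4 vs 78.8 mL/min → Patient 2 is higher.

Patient 2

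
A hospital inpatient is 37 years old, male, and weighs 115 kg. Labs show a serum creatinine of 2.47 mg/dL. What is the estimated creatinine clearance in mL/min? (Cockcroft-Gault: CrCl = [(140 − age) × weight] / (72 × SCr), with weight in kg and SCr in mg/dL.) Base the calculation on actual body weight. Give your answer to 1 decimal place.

66.6 mL/min

CrCl = (140 − 37) × 115 / (72 × 2.47) = 11845.0 / 177.84 ≈ 66.6 mL/min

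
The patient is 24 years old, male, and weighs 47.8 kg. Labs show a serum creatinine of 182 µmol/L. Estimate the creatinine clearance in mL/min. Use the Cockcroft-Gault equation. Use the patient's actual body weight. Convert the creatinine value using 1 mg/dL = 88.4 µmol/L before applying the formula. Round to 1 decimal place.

SCr = 182 / 88.4 = 2.059 mg/dL
CrCl = (140 − 24) × 47.8 / (72 × 2.059) = 5544.8 / 148.25 ≈ 37.4 mL/min

37.4 mL/min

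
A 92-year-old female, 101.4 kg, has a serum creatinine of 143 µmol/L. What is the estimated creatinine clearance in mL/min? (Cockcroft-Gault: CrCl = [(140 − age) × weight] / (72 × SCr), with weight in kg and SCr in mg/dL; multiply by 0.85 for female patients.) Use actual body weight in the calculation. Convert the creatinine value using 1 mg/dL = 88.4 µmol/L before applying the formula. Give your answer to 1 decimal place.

SCr = 143 / 88.4 = 1.618 mg/dL
CrCl = (140 − 92) × 101.4 / (72 × 1.618) × 0.85 = 4867.2 / 116.50 × 0.85 ≈ 35.5 mL/min

35.5 mL/min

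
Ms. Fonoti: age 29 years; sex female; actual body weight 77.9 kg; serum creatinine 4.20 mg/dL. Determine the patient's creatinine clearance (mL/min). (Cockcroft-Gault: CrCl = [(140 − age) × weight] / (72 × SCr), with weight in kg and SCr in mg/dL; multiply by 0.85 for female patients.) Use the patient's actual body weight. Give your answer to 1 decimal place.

24.3 mL/min

CrCl = (140 − 29) × 77.9 / (72 × 4.2) × 0.85 = 8646.9 / 302.40 × 0.85 ≈ 24.3 mL/min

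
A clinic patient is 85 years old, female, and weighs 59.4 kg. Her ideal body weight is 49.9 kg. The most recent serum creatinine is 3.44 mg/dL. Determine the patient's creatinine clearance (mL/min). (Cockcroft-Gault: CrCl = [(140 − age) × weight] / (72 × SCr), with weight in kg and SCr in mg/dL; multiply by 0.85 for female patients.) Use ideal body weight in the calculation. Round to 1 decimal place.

CrCl = (140 − 85) × 49.9 / (72 × 3.44) × 0.85 = 2744.5 / 247.68 × 0.85 ≈ 9.4 mL/min

9.4 mL/min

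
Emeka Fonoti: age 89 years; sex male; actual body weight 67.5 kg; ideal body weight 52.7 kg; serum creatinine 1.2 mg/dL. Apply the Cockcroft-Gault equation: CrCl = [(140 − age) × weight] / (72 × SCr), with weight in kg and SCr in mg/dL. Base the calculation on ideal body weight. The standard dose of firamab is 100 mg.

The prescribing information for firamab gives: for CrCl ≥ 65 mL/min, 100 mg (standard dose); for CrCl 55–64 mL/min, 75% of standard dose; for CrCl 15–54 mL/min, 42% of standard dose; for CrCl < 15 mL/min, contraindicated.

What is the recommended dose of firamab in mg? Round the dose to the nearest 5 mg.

CrCl = (140 − 89) × 52.7 / (72 × 1.2) = 2687.7 / 86.40 ≈ 31.1 mL/min
CrCl ≈ 31 mL/min → bracket 15–54 mL/min.
42% of 100 mg = 42 mg → 40 mg

40 mg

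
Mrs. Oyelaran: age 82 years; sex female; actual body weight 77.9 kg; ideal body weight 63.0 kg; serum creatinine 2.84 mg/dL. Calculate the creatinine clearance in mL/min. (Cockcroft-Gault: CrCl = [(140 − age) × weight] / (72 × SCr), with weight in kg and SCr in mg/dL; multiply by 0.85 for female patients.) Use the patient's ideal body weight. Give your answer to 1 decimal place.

15.2 mL/min

CrCl = (140 − 82) × 63 / (72 × 2.84) × 0.85 = 3654.0 / 204.48 × 0.85 ≈ 15.2 mL/min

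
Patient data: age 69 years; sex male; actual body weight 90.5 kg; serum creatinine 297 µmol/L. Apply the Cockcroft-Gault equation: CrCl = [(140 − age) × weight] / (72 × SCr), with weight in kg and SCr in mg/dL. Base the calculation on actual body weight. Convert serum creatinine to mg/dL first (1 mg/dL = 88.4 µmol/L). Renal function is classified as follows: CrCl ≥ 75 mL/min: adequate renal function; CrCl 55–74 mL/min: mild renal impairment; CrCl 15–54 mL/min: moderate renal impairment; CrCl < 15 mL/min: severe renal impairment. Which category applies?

SCr = 297 / 88.4 = 3.36 mg/dL
CrCl = (140 − 69) × 90.5 / (72 × 3.36) = 6425.5 / 241.92 ≈ 26.6 mL/min
27 mL/min falls in the 'moderate renal impairment' range.

moderate renal impairment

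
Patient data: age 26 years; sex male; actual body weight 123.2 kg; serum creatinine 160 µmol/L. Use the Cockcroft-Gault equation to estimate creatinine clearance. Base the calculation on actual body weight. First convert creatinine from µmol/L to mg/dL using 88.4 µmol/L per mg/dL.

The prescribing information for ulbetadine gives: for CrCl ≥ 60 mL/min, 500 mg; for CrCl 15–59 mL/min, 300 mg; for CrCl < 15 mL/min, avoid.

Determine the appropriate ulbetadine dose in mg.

500 mg

SCr = 160 / 88.4 = 1.81 mg/dL
CrCl = (140 − 26) × 123.2 / (72 × 1.81) = 14044.8 / 130.32 ≈ 107.8 mL/min
CrCl ≈ 108 mL/min → bracket ≥ 60 mL/min.
Dose for this bracket: 500 mg.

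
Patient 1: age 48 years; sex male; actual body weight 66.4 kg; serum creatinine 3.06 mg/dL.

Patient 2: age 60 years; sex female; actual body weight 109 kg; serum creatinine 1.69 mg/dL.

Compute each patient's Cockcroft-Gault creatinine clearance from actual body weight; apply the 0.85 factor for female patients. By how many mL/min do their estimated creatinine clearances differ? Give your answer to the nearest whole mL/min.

33 mL/min

Patient 1: CrCl = (140 − 48) × 66.4 / (72 × 3.06) = 6108.8 / 220.32 ≈ 27.7 mL/min
Patient 2: CrCl = (140 − 60) × 109 / (72 × 1.69) × 0.85 = 8720.0 / 121.68 × 0.85 ≈ 60.9 mL/min
|27.7 − 60.9| = 33.2 mL/min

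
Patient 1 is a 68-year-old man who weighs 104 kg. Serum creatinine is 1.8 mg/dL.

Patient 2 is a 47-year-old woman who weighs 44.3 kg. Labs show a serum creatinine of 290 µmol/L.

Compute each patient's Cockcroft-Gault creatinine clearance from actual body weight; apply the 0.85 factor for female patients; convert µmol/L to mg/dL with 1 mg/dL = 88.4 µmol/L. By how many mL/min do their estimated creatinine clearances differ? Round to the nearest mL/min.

43 mL/min

Patient 1: CrCl = (140 − 68) × 104 / (72 × 1.8) = 7488.0 / 129.60 ≈ 57.8 mL/min
Patient 2: SCr = 290 / 88.4 = 3.281 mg/dL
Patient 2: CrCl = (140 − 47) × 44.3 / (72 × 3.281) × 0.85 = 4119.9 / 236.23 × 0.85 ≈ 14.8 mL/min
|57.8 − 14.8| = 43.0 mL/min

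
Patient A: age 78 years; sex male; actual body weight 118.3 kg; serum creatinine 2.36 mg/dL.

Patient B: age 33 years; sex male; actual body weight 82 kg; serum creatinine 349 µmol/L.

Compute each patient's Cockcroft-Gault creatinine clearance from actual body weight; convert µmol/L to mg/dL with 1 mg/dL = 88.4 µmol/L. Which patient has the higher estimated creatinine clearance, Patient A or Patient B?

Patient A: CrCl = (140 − 78) × 118.3 / (72 × 2.36) = 7334.6 / 169.92 ≈ 43.2 mL/min
Patient B: SCr = 349 / 88.4 = 3.948 mg/dL
Patient B: CrCl = (140 − 33) × 82 / (72 × 3.948) = 8774.0 / 284.26 ≈ 30.9 mL/min
43.2 vs 30.9 mL/min → Patient A is higher.

Patient A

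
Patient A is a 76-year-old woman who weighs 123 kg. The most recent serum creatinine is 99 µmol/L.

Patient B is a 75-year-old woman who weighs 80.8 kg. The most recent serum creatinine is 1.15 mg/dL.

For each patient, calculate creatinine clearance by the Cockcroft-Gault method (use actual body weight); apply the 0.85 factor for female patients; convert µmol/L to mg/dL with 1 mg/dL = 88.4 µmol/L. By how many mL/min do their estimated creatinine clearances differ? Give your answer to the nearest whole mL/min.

Patient A: SCr = 99 / 88.4 = 1.12 mg/dL
Patient A: CrCl = (140 − 76) × 123 / (72 × 1.12) × 0.85 = 7872.0 / 80.64 × 0.85 ≈ 83.0 mL/min
Patient B: CrCl = (140 − 75) × 80.8 / (72 × 1.15) × 0.85 = 5252.0 / 82.80 × 0.85 ≈ 53.9 mL/min
|83.0 − 53.9| = 29.1 mL/min

29 mL/min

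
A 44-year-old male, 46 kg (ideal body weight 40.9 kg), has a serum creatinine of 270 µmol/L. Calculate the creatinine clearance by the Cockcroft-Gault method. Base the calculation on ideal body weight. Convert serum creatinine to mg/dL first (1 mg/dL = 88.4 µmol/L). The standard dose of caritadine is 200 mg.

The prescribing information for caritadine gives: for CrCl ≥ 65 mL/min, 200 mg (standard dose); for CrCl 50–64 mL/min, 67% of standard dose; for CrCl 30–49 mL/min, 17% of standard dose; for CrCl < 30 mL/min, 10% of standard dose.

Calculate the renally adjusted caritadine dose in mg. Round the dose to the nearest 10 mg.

20 mg

SCr = 270 / 88.4 = 3.054 mg/dL
CrCl = (140 − 44) × 40.9 / (72 × 3.054) = 3926.4 / 219.89 ≈ 17.9 mL/min
CrCl ≈ 18 mL/min → bracket < 30 mL/min.
10% of 200 mg = 20 mg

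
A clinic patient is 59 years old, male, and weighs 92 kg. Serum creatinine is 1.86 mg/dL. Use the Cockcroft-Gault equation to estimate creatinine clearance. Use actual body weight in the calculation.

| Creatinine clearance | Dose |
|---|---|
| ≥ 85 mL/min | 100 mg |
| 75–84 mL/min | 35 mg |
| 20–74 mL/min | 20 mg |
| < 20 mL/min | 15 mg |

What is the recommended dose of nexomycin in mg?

CrCl = (140 − 59) × 92 / (72 × 1.86) = 7452.0 / 133.92 ≈ 55.6 mL/min
CrCl ≈ 56 mL/min → bracket 20–74 mL/min.
Dose for this bracket: 20 mg.

20 mg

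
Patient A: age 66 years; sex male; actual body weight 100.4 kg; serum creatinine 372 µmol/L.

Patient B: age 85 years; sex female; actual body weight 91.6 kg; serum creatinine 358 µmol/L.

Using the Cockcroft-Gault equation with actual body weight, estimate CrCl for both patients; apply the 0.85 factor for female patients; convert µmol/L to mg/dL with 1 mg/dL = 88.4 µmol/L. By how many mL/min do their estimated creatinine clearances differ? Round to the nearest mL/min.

Patient A: SCr = 372 / 88.4 = 4.208 mg/dL
Patient A: CrCl = (140 − 66) × 100.4 / (72 × 4.208) = 7429.6 / 302.98 ≈ 24.5 mL/min
Patient B: SCr = 358 / 88.4 = 4.05 mg/dL
Patient B: CrCl = (140 − 85) × 91.6 / (72 × 4.05) × 0.85 = 5038.0 / 291.60 × 0.85 ≈ 14.7 mL/min
|24.5 − 14.7| = 9.8 mL/min

10 mL/min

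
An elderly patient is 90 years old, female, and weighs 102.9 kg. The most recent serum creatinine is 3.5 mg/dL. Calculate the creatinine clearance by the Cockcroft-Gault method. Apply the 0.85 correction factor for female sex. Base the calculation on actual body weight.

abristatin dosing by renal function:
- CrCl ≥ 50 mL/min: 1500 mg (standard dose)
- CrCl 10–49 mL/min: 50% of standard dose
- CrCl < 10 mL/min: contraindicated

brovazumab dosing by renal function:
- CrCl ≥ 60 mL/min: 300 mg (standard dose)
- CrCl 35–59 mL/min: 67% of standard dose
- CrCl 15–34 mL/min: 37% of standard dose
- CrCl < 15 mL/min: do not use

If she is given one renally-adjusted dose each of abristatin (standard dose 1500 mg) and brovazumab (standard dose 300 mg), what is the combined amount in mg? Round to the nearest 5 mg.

860 mg

CrCl = (140 − 90) × 102.9 / (72 × 3.5) × 0.85 = 5145.0 / 252.00 × 0.85 ≈ 17.4 mL/min
CrCl ≈ 17 mL/min.
abristatin: 10–49 mL/min → 50% of 1500 mg = 750 mg.
brovazumab: 15–34 mL/min → 37% of 300 mg = 111 mg.
Total = 750 + 111 = 861 mg.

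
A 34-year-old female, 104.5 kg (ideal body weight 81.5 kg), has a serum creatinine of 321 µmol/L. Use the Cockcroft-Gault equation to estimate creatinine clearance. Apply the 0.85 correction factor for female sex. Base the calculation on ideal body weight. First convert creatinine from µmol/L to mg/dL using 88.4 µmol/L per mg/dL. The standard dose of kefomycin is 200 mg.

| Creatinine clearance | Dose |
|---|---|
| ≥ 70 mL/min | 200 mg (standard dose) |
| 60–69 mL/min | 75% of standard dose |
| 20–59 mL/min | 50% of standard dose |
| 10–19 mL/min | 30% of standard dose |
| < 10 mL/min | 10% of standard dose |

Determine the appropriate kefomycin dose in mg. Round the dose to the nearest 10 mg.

100 mg

SCr = 321 / 88.4 = 3.631 mg/dL
CrCl = (140 − 34) × 81.5 / (72 × 3.631) × 0.85 = 8639.0 / 261.43 × 0.85 ≈ 28.1 mL/min
CrCl ≈ 28 mL/min → bracket 20–59 mL/min.
50% of 200 mg = 100 mg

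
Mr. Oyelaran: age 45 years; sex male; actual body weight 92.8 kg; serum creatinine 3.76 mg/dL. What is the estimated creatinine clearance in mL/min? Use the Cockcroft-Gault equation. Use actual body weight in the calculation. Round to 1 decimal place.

CrCl = (140 − 45) × 92.8 / (72 × 3.76) = 8816.0 / 270.72 ≈ 32.6 mL/min

32.6 mL/min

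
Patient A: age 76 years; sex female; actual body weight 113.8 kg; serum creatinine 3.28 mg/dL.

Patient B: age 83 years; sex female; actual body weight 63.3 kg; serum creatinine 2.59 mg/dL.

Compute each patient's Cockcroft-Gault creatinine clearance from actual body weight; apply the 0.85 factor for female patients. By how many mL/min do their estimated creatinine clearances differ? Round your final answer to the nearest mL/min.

Patient A: CrCl = (140 − 76) × 113.8 / (72 × 3.28) × 0.85 = 7283.2 / 236.16 × 0.85 ≈ 26.2 mL/min
Patient B: CrCl = (140 − 83) × 63.3 / (72 × 2.59) × 0.85 = 3608.1 / 186.48 × 0.85 ≈ 16.4 mL/min
|26.2 − 16.4| = 9.8 mL/min

10 mL/min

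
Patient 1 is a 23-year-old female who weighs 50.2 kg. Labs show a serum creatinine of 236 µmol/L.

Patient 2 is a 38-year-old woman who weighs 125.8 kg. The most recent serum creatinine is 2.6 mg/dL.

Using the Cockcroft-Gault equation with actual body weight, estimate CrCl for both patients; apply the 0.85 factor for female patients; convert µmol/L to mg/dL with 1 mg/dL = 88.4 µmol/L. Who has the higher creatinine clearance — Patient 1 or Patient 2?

Patient 2

Patient 1: SCr = 236 / 88.4 = 2.67 mg/dL
Patient 1: CrCl = (140 − 23) × 50.2 / (72 × 2.67) × 0.85 = 5873.4 / 192.24 × 0.85 ≈ 26.0 mL/min
Patient 2: CrCl = (140 − 38) × 125.8 / (72 × 2.6) × 0.85 = 12831.6 / 187.20 × 0.85 ≈ 58.3 mL/min
26.0 vs 58.3 mL/min → Patient 2 is higher.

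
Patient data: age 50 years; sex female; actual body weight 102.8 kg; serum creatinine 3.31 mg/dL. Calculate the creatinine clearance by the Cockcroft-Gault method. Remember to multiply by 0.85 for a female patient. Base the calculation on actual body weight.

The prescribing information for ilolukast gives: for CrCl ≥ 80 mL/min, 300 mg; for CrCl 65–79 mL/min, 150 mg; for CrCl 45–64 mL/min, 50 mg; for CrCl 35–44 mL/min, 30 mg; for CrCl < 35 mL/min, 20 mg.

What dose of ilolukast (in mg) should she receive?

20 mg

CrCl = (140 − 50) × 102.8 / (72 × 3.31) × 0.85 = 9252.0 / 238.32 × 0.85 ≈ 33.0 mL/min
CrCl ≈ 33 mL/min → bracket < 35 mL/min.
Dose for this bracket: 20 mg.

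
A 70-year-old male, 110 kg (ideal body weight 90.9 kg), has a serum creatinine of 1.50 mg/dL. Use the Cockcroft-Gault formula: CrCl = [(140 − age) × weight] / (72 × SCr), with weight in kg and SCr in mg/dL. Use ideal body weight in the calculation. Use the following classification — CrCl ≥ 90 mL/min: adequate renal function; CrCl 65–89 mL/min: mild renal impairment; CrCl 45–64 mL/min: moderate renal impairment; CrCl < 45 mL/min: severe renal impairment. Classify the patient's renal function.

moderate renal impairment

CrCl = (140 − 70) × 90.9 / (72 × 1.5) = 6363.0 / 108.00 ≈ 58.9 mL/min
59 mL/min falls in the 'moderate renal impairment' range.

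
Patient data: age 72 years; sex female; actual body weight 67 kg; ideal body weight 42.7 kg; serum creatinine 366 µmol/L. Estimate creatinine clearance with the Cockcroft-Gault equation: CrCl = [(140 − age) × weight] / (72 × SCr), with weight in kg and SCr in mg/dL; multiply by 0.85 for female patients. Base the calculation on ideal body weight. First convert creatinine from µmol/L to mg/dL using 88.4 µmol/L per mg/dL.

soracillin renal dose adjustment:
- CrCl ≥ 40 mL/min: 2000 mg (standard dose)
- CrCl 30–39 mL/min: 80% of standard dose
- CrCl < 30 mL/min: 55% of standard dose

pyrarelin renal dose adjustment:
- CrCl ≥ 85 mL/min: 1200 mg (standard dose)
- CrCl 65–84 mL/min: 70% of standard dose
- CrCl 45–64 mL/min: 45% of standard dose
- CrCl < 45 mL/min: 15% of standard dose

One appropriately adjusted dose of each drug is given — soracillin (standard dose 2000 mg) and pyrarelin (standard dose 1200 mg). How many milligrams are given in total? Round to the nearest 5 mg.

1280 mg

SCr = 366 / 88.4 = 4.14 mg/dL
CrCl = (140 − 72) × 42.7 / (72 × 4.14) × 0.85 = 2903.6 / 298.08 × 0.85 ≈ 8.3 mL/min
CrCl ≈ 8 mL/min.
soracillin: < 30 mL/min → 55% of 2000 mg = 1100 mg.
pyrarelin: < 45 mL/min → 15% of 1200 mg = 180 mg.
Total = 1100 + 180 = 1280 mg.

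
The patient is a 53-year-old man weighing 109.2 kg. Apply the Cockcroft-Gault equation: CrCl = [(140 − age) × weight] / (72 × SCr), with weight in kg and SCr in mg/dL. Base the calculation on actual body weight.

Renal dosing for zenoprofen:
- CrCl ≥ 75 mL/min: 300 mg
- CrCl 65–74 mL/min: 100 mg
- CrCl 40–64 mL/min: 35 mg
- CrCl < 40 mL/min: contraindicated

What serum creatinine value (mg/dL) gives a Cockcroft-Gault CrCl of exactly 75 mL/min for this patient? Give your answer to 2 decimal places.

Standard dose requires CrCl ≥ 75 mL/min.
Set (140 − 53) × 109.2 / (72 × SCr) = 75
SCr = (140 − 53) × 109.2 / (72 × 75) = 1.759 mg/dL

1.76 mg/dL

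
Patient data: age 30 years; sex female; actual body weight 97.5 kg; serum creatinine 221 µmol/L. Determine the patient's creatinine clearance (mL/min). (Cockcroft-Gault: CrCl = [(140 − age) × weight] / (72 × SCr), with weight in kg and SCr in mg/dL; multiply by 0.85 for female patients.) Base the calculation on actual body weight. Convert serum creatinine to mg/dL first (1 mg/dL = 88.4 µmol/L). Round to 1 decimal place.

50.6 mL/min

SCr = 221 / 88.4 = 2.5 mg/dL
CrCl = (140 − 30) × 97.5 / (72 × 2.5) × 0.85 = 10725.0 / 180.00 × 0.85 ≈ 50.6 mL/min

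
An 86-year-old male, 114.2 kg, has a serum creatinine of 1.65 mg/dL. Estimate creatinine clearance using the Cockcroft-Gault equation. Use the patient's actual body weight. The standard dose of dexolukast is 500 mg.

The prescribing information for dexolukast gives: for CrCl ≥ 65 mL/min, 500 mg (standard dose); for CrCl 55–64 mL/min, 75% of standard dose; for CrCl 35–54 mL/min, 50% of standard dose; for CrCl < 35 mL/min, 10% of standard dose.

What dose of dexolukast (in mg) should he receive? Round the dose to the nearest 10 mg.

250 mg

CrCl = (140 − 86) × 114.2 / (72 × 1.65) = 6166.8 / 118.80 ≈ 51.9 mL/min
CrCl ≈ 52 mL/min → bracket 35–54 mL/min.
50% of 500 mg = 250 mg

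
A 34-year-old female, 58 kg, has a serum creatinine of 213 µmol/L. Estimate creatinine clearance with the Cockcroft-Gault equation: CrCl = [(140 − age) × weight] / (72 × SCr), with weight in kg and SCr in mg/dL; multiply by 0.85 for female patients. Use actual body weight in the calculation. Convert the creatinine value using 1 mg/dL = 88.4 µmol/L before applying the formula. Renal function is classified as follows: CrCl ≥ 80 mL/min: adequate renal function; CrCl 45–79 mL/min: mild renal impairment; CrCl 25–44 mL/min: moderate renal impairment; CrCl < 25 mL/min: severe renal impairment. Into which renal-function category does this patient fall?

SCr = 213 / 88.4 = 2.41 mg/dL
CrCl = (140 − 34) × 58 / (72 × 2.41) × 0.85 = 6148.0 / 173.52 × 0.85 ≈ 30.1 mL/min
30 mL/min falls in the 'moderate renal impairment' range.

moderate renal impairment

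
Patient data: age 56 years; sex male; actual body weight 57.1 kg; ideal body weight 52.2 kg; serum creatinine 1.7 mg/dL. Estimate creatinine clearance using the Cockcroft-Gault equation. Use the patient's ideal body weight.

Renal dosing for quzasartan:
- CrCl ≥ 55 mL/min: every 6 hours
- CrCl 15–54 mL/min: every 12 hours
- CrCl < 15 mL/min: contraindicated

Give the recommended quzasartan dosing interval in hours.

CrCl = (140 − 56) × 52.2 / (72 × 1.7) = 4384.8 / 122.40 ≈ 35.8 mL/min
CrCl ≈ 36 mL/min → bracket 15–54 mL/min → every 12 hours.

every 12 hours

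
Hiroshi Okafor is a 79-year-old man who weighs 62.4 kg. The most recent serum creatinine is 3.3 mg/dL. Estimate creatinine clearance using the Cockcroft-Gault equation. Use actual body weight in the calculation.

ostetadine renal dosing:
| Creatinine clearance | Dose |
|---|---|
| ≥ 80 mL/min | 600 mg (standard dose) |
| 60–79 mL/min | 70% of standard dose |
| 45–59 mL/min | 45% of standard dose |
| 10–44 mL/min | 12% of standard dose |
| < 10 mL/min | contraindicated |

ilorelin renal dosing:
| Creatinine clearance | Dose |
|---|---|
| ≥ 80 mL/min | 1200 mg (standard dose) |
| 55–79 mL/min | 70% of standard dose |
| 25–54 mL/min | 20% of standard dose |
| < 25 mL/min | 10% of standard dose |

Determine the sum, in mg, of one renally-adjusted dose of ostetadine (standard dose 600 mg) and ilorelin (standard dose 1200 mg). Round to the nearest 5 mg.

190 mg

CrCl = (140 − 79) × 62.4 / (72 × 3.3) = 3806.4 / 237.60 ≈ 16.0 mL/min
CrCl ≈ 16 mL/min.
ostetadine: 10–44 mL/min → 12% of 600 mg = 72 mg.
ilorelin: < 25 mL/min → 10% of 1200 mg = 120 mg.
Total = 72 + 120 = 192 mg.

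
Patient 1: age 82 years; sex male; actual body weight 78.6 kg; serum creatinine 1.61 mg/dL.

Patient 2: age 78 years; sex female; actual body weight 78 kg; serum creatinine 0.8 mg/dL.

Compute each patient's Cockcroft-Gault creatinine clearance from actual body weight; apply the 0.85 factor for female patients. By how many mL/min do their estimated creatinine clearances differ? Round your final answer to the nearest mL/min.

32 mL/min

Patient 1: CrCl = (140 − 82) × 78.6 / (72 × 1.61) = 4558.8 / 115.92 ≈ 39.3 mL/min
Patient 2: CrCl = (140 − 78) × 78 / (72 × 0.8) × 0.85 = 4836.0 / 57.60 × 0.85 ≈ 71.4 mL/min
|39.3 − 71.4| = 32.1 mL/min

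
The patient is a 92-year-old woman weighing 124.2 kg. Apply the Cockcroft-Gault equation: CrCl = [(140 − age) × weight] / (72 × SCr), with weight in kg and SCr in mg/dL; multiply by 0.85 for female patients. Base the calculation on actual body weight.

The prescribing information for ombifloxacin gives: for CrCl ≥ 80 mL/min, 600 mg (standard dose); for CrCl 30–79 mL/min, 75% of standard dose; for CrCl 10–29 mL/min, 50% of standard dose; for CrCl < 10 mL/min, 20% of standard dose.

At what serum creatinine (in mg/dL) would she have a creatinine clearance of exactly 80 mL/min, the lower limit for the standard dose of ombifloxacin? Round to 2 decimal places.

Standard dose requires CrCl ≥ 80 mL/min.
Set (140 − 92) × 124.2 × 0.85 / (72 × SCr) = 80
SCr = (140 − 92) × 124.2 × 0.85 / (72 × 80) = 0.880 mg/dL

0.88 mg/dL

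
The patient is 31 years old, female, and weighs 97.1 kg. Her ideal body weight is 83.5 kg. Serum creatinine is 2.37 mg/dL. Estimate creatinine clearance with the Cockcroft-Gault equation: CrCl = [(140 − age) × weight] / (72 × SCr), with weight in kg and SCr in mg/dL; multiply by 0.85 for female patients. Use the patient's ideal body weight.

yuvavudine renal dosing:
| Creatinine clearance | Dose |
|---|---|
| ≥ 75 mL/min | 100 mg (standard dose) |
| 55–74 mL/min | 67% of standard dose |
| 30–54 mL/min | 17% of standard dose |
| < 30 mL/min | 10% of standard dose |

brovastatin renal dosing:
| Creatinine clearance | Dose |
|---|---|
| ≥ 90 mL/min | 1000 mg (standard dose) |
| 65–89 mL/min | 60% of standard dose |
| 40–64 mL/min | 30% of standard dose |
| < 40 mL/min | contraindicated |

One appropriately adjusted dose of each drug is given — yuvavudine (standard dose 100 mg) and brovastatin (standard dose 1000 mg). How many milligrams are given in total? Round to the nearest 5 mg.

315 mg

CrCl = (140 − 31) × 83.5 / (72 × 2.37) × 0.85 = 9101.5 / 170.64 × 0.85 ≈ 45.3 mL/min
CrCl ≈ 45 mL/min.
yuvavudine: 30–54 mL/min → 17% of 100 mg = 17 mg.
brovastatin: 40–64 mL/min → 30% of 1000 mg = 300 mg.
Total = 17 + 300 = 317 mg.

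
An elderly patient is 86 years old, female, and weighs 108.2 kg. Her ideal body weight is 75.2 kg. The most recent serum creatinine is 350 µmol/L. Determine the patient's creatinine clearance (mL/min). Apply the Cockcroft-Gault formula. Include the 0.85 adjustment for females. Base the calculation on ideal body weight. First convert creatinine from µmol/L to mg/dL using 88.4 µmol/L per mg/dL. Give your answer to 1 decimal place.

SCr = 350 / 88.4 = 3.959 mg/dL
CrCl = (140 − 86) × 75.2 / (72 × 3.959) × 0.85 = 4060.8 / 285.05 × 0.85 ≈ 12.1 mL/min

12.1 mL/min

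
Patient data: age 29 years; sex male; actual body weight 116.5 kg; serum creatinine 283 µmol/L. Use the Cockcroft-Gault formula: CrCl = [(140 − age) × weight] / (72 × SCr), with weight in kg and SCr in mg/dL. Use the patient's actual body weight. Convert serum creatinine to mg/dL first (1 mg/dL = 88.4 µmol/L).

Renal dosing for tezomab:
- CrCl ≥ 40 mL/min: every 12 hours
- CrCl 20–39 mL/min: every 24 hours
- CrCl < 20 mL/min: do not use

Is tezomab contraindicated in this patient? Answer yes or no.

SCr = 283 / 88.4 = 3.201 mg/dL
CrCl = (140 − 29) × 116.5 / (72 × 3.201) = 12931.5 / 230.47 ≈ 56.1 mL/min
CrCl ≈ 56 mL/min, which is ≥ 20 mL/min.

no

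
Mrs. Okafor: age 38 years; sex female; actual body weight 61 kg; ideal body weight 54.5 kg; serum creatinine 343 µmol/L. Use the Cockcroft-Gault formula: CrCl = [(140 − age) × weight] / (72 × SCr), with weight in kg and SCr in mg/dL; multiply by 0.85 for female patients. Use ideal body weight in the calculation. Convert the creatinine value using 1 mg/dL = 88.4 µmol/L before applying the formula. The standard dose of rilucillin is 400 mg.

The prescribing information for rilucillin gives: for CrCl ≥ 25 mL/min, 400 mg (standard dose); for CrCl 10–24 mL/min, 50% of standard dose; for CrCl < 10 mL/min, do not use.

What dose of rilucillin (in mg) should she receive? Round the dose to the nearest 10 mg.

200 mg

SCr = 343 / 88.4 = 3.88 mg/dL
CrCl = (140 − 38) × 54.5 / (72 × 3.88) × 0.85 = 5559.0 / 279.36 × 0.85 ≈ 16.9 mL/min
CrCl ≈ 17 mL/min → bracket 10–24 mL/min.
50% of 400 mg = 200 mg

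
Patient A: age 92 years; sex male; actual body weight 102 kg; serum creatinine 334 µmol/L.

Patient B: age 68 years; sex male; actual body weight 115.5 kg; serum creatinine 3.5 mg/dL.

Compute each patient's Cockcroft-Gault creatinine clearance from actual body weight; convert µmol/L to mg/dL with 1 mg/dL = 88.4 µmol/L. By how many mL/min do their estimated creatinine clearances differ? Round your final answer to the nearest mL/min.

Patient A: SCr = 334 / 88.4 = 3.778 mg/dL
Patient A: CrCl = (140 − 92) × 102 / (72 × 3.778) = 4896.0 / 272.02 ≈ 18.0 mL/min
Patient B: CrCl = (140 − 68) × 115.5 / (72 × 3.5) = 8316.0 / 252.00 ≈ 33.0 mL/min
|18.0 − 33.0| = 15.0 mL/min

15 mL/min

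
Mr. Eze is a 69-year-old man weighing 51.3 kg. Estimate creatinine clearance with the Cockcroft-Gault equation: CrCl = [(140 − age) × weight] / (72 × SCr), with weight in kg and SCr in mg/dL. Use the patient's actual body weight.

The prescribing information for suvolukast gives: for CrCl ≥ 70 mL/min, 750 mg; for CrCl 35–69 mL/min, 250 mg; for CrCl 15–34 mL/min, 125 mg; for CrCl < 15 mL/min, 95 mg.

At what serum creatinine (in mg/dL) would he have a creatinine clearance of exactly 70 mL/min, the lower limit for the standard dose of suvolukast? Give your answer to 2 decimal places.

Standard dose requires CrCl ≥ 70 mL/min.
Set (140 − 69) × 51.3 / (72 × SCr) = 70
SCr = (140 − 69) × 51.3 / (72 × 70) = 0.723 mg/dL

0.72 mg/dL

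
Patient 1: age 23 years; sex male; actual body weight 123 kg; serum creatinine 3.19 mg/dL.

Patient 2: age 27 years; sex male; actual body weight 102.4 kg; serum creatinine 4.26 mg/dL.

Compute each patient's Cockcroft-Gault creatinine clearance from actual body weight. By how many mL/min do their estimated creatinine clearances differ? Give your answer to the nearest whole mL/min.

Patient 1: CrCl = (140 − 23) × 123 / (72 × 3.19) = 14391.0 / 229.68 ≈ 62.7 mL/min
Patient 2: CrCl = (140 − 27) × 102.4 / (72 × 4.26) = 11571.2 / 306.72 ≈ 37.7 mL/min
|62.7 − 37.7| = 25.0 mL/min

25 mL/min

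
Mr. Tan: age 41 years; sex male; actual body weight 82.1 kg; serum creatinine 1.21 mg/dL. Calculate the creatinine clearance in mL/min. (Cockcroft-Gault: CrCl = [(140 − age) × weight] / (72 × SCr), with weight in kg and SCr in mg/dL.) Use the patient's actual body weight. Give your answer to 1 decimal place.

CrCl = (140 − 41) × 82.1 / (72 × 1.21) = 8127.9 / 87.12 ≈ 93.3 mL/min

93.3 mL/min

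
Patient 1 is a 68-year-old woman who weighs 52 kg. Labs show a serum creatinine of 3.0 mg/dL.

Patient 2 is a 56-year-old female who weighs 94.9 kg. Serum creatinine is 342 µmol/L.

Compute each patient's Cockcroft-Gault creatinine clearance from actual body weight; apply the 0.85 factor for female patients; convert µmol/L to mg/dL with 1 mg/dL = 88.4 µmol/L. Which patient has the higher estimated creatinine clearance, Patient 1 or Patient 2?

Patient 1: CrCl = (140 − 68) × 52 / (72 × 3) × 0.85 = 3744.0 / 216.00 × 0.85 ≈ 14.7 mL/min
Patient 2: SCr = 342 / 88.4 = 3.869 mg/dL
Patient 2: CrCl = (140 − 56) × 94.9 / (72 × 3.869) × 0.85 = 7971.6 / 278.57 × 0.85 ≈ 24.3 mL/min
14.7 vs 24.3 mL/min → Patient 2 is higher.

Patient 2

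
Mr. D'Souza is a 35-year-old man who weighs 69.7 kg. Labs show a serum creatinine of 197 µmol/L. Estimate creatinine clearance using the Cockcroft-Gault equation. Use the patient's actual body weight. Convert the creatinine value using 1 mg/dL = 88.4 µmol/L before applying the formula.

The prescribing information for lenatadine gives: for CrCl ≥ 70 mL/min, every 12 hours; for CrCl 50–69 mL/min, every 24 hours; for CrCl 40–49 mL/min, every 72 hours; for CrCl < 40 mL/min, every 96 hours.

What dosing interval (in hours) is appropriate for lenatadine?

SCr = 197 / 88.4 = 2.229 mg/dL
CrCl = (140 − 35) × 69.7 / (72 × 2.229) = 7318.5 / 160.49 ≈ 45.6 mL/min
CrCl ≈ 46 mL/min → bracket 40–49 mL/min → every 72 hours.

every 72 hours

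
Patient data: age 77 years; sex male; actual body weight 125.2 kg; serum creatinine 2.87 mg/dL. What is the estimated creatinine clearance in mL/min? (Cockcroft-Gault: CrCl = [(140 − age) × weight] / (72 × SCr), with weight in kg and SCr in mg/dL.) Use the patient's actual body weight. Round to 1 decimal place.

CrCl = (140 − 77) × 125.2 / (72 × 2.87) = 7887.6 / 206.64 ≈ 38.2 mL/min

38.2 mL/min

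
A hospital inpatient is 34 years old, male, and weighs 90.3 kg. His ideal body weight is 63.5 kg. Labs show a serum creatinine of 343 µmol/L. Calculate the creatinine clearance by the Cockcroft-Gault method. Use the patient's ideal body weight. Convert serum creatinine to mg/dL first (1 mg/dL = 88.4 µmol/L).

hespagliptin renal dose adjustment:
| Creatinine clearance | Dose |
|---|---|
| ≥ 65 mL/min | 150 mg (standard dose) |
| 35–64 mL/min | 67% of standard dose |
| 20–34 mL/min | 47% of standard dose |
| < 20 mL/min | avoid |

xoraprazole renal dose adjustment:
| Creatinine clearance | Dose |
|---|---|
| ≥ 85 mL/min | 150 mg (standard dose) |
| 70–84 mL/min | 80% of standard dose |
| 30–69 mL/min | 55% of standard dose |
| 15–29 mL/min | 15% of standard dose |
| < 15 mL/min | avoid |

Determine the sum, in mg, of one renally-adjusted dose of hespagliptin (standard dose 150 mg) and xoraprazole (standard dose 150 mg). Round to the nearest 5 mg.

95 mg

SCr = 343 / 88.4 = 3.88 mg/dL
CrCl = (140 − 34) × 63.5 / (72 × 3.88) = 6731.0 / 279.36 ≈ 24.1 mL/min
CrCl ≈ 24 mL/min.
hespagliptin: 20–34 mL/min → 47% of 150 mg = 70.5 mg.
xoraprazole: 15–29 mL/min → 15% of 150 mg = 22.5 mg.
Total = 70.5 + 22.5 = 93 mg.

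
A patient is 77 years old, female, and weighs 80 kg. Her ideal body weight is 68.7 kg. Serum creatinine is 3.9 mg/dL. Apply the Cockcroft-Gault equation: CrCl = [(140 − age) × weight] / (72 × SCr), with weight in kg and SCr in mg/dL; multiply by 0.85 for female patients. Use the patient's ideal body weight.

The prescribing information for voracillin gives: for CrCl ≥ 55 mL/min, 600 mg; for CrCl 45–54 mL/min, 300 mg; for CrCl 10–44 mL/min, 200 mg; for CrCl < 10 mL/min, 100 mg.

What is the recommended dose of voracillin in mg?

200 mg

CrCl = (140 − 77) × 68.7 / (72 × 3.9) × 0.85 = 4328.1 / 280.80 × 0.85 ≈ 13.1 mL/min
CrCl ≈ 13 mL/min → bracket 10–44 mL/min.
Dose for this bracket: 200 mg.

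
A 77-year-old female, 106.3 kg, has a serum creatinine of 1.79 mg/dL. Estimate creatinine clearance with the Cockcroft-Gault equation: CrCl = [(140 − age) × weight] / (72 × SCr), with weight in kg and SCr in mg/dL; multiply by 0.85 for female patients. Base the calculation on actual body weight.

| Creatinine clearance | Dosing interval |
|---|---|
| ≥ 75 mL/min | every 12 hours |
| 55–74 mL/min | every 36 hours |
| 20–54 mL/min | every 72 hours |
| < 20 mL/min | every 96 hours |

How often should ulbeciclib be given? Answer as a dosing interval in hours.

every 72 hours

CrCl = (140 − 77) × 106.3 / (72 × 1.79) × 0.85 = 6696.9 / 128.88 × 0.85 ≈ 44.2 mL/min
CrCl ≈ 44 mL/min → bracket 20–54 mL/min → every 72 hours.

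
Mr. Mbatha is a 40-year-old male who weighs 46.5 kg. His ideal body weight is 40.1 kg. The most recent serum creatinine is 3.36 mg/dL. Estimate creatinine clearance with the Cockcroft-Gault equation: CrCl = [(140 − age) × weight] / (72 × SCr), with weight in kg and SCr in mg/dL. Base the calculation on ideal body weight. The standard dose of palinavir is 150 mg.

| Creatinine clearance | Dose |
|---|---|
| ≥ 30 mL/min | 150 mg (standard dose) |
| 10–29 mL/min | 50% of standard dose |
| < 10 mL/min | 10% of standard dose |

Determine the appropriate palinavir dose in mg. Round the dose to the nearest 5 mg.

CrCl = (140 − 40) × 40.1 / (72 × 3.36) = 4010.0 / 241.92 ≈ 16.6 mL/min
CrCl ≈ 17 mL/min → bracket 10–29 mL/min.
50% of 150 mg = 75 mg

75 mg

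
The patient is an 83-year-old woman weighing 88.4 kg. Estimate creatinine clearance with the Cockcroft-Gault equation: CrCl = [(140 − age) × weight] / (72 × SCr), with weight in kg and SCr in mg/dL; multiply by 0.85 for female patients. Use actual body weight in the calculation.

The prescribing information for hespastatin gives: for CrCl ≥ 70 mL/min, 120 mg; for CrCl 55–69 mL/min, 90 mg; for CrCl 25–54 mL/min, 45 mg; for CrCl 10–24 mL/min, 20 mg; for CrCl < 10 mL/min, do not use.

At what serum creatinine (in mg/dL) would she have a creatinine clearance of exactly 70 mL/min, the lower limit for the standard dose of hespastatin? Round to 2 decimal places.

0.85 mg/dL

Standard dose requires CrCl ≥ 70 mL/min.
Set (140 − 83) × 88.4 × 0.85 / (72 × SCr) = 70
SCr = (140 − 83) × 88.4 × 0.85 / (72 × 70) = 0.850 mg/dL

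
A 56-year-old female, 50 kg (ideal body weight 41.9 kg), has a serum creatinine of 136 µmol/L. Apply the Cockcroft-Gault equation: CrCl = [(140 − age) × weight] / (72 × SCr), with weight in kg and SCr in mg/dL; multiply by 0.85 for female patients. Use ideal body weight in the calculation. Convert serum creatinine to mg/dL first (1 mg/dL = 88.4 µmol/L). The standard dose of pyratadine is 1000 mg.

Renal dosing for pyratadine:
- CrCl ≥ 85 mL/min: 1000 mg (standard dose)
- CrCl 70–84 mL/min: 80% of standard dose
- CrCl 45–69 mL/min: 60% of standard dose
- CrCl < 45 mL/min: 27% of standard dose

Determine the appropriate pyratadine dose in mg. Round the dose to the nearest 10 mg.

270 mg

SCr = 136 / 88.4 = 1.538 mg/dL
CrCl = (140 − 56) × 41.9 / (72 × 1.538) × 0.85 = 3519.6 / 110.74 × 0.85 ≈ 27.0 mL/min
CrCl ≈ 27 mL/min → bracket < 45 mL/min.
27% of 1000 mg = 270 mg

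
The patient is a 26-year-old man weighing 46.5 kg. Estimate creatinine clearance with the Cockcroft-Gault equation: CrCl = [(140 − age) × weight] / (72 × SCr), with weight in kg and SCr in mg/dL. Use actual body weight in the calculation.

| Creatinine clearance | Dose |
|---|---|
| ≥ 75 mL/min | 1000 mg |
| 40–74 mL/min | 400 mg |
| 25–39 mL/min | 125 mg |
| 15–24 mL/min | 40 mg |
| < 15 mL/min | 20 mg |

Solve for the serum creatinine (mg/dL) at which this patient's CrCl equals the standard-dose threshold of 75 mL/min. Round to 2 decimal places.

Standard dose requires CrCl ≥ 75 mL/min.
Set (140 − 26) × 46.5 / (72 × SCr) = 75
SCr = (140 − 26) × 46.5 / (72 × 75) = 0.982 mg/dL

0.98 mg/dL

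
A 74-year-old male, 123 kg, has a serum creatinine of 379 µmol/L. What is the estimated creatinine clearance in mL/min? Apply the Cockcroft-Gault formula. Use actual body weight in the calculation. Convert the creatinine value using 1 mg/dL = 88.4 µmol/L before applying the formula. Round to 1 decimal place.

SCr = 379 / 88.4 = 4.287 mg/dL
CrCl = (140 − 74) × 123 / (72 × 4.287) = 8118.0 / 308.66 ≈ 26.3 mL/min

26.3 mL/min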